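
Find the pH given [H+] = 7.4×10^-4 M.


pH = -log10([H+]) = -log10(7.4×10^-4)
= 4 - log10(7.4)
= 4 - 0.87
= 3.13

3.13


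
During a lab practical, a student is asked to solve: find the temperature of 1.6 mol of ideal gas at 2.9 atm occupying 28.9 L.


PV = nRT  (R = 0.08206 L·atm/(mol·K))
T = PV/(nR) = 2.9×28.9/(1.6×0.08206)
= 83.81/0.131296
= 638.33 K

638.33 K


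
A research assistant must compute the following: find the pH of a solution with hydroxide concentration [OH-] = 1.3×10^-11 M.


pOH = -log10([OH-]) = -log10(1.3×10^-11)
= 11 - log10(1.3) = 10.89
pH = 14 - pOH = 14 - 10.89 = 3.11

3.11


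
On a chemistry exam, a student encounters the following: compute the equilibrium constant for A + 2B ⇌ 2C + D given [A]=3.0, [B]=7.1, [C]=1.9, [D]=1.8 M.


Kc = [C]^2[D]/([A][B]^2)
= (1.9^2 × 1.8^1)/(3.0^1 × 7.1^2)
= 6.498/151.23
= 0.04297

0.04297


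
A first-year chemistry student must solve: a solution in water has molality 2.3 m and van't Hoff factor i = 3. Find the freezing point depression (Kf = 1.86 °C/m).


ΔTf = Kf × m × i
= 1.86 × 2.3 × 3
= 12.834 °C

12.834 °C


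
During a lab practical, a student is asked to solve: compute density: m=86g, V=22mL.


ρ = mass/volume
= 86/22
= 3.909 g/mL

3.909 g/mL


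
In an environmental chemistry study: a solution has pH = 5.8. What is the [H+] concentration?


[H+] = 10^(-pH) = 10^(-5.8)
= 1.58×10^-6 M

1.58×10^-6 M


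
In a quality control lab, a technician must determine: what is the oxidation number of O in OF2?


F is always -1; 2(-1) + x = 0, so O = +2
Oxidation number: +2

+2


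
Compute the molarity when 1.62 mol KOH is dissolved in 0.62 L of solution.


M = n/V = 1.62/0.62 = 2.613 mol/L

2.613 M


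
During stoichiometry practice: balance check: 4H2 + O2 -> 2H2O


Equation: 4H2 + O2 -> 2H2O
Check atoms: H: 8≠4, O: 2=2
Not balanced

No, not balanced


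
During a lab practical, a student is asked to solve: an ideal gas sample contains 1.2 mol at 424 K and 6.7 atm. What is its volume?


PV = nRT  (R = 0.08206 L·atm/(mol·K))
V = nRT/P = 1.2×0.08206×424/6.7
= 6.232 L

6.232 L


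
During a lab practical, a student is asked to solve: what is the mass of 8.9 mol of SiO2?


M(SiO2) = 60.09 g/mol
mass = n × M = 8.9 × 60.09 = 534.80 g

534.80 g


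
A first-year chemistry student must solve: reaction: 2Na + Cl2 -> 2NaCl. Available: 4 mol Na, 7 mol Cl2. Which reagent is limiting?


Mole ratio available / coefficient:
  Na: 4/2 = 2.000
  Cl2: 7/1 = 7.000
Smaller ratio is limiting.

Na


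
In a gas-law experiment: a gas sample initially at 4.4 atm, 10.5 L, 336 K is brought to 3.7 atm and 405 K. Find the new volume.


P1V1/T1 = P2V2/T2
V2 = P1V1T2/(T1P2)
= 4.4×10.5×405/(336×3.7)
= 15.051 L

15.051 L


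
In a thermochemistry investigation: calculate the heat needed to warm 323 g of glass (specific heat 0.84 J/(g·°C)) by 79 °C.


q = mcΔT = 323 × 0.84 × 79
= 21434.28 J

21434.28 J


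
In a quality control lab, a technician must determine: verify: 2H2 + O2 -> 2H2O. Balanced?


Equation: 2H2 + O2 -> 2H2O
Check atoms: H: 4=4, O: 2=2
Balanced

Yes, balanced


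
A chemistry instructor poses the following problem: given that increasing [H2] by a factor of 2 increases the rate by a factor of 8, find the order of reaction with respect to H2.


rate ∝ [H2]^n
2^n = 8 → n = 3
Order in H2: 3

3


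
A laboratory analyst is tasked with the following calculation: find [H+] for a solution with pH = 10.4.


[H+] = 10^(-pH) = 10^(-10.4)
= 3.98×10^-11 M

3.98×10^-11 M


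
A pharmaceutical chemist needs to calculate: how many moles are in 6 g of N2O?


M(N2O) = 44.02 g/mol
n = mass/M = 6/44.02 = 0.1363 mol

0.1363 mol


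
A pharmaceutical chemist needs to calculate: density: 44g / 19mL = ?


ρ = mass/volume
= 44/19
= 2.316 g/mL

2.316 g/mL


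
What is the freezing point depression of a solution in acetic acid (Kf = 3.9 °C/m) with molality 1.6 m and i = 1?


ΔTf = Kf × m × i
= 3.9 × 1.6 × 1
= 6.24 °C

6.24 °C


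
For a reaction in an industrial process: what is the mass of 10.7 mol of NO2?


M(NO2) = 46.01 g/mol
mass = n × M = 10.7 × 46.01 = 492.31 g

492.31 g


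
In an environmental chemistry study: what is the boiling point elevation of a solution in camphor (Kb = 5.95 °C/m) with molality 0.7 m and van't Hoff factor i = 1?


ΔTb = Kb × m × i
= 5.95 × 0.7 × 1
= 4.165 °C

4.165 °C


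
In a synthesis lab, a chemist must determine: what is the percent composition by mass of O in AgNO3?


M(AgNO3) = 1×107.87 + 1×14.01 + 3×16.0 = 169.88 g/mol
Mass of O = 3 × 16.0 = 48.00 g/mol
% O = 48.00/169.88 × 100 = 28.26%

28.26%


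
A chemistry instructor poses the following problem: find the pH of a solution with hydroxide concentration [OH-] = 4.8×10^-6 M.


pOH = -log10([OH-]) = -log10(4.8×10^-6)
= 6 - log10(4.8) = 5.32
pH = 14 - pOH = 14 - 5.32 = 8.68

8.68


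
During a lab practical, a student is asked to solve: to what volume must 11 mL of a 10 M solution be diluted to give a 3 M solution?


C1V1 = C2V2
10 × 11 = 3 × V2
V2 = 110/3 = 36.67 mL

36.67 mL


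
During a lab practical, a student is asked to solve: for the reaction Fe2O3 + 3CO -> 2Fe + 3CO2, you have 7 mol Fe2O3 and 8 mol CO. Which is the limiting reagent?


Mole ratio available / coefficient:
  Fe2O3: 7/1 = 7.000
  CO: 8/3 = 2.667
Smaller ratio is limiting.

CO


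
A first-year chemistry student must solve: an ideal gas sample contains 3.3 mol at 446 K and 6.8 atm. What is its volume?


PV = nRT  (R = 0.08206 L·atm/(mol·K))
V = nRT/P = 3.3×0.08206×446/6.8
= 17.761 L

17.761 L


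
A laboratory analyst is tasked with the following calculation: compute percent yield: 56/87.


% yield = actual/theoretical × 100
= 56/87 × 100
= 64.37%

64.37%


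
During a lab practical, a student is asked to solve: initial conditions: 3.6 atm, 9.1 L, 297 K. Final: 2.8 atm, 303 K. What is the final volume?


P1V1/T1 = P2V2/T2
V2 = P1V1T2/(T1P2)
= 3.6×9.1×303/(297×2.8)
= 11.936 L

11.936 L


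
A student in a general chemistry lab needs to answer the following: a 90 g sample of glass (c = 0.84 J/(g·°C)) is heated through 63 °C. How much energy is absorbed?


q = mcΔT = 90 × 0.84 × 63
= 4762.80 J

4762.80 J


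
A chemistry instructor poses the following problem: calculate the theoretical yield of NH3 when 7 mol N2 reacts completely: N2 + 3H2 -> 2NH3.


Mole ratio NH3:N2 = 2:1
n(NH3) = 7 × 2/1 = 14.000 mol
mass = 14.000 × 17.03 = 238.42 g

238.42 g


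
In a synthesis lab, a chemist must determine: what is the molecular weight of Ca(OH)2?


M(Ca(OH)2) = 1×40.08 + 2×16.0 + 2×1.008
= 40.08 + 32.0 + 2.02
= 74.1 g/mol

74.1 g/mol


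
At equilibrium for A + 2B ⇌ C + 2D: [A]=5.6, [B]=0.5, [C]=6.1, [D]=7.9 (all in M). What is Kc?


Kc = [C][D]^2/([A][B]^2)
= (6.1^1 × 7.9^2)/(5.6^1 × 0.5^2)
= 380.701/1.4
= 271.9

271.9


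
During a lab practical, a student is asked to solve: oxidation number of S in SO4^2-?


x + 4(-2) = -2, so x = +6
Oxidation number: +6

+6


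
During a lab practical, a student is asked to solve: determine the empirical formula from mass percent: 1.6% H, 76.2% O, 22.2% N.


Assume 100 g sample. Moles of each element:
  H: 1.6/1.008 = 1.587 mol
  O: 76.2/16.0 = 4.763 mol
  N: 22.2/14.01 = 1.585 mol
Divide by smallest (1.585):
  H: 1.587/1.585 = 1.0
  O: 4.763/1.585 = 3.01
  N: 1.585/1.585 = 1.0
Empirical formula: HNO3

HNO3


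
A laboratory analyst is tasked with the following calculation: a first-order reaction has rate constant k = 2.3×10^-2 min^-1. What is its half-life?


t½ = ln2/k = 0.693147/(2.3×10^-2 min^-1)
= 30.14 min

30.14 min


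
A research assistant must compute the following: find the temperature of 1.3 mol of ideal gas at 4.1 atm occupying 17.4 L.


PV = nRT  (R = 0.08206 L·atm/(mol·K))
T = PV/(nR) = 4.1×17.4/(1.3×0.08206)
= 71.34/0.106678
= 668.74 K

668.74 K


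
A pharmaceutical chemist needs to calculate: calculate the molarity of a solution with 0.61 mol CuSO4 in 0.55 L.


M = n/V = 0.61/0.55 = 1.109 mol/L

1.109 M


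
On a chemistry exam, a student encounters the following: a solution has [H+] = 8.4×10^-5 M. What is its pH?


pH = -log10([H+]) = -log10(8.4×10^-5)
= 5 - log10(8.4)
= 5 - 0.92
= 4.08

4.08


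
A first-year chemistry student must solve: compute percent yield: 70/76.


% yield = actual/theoretical × 100
= 70/76 × 100
= 92.11%

92.11%


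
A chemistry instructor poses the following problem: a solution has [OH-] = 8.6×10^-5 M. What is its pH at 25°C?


pOH = -log10([OH-]) = -log10(8.6×10^-5)
= 5 - log10(8.6) = 4.07
pH = 14 - pOH = 14 - 4.07 = 9.93

9.93


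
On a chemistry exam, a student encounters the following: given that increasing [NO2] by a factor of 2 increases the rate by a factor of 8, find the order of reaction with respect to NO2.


rate ∝ [NO2]^n
2^n = 8 → n = 3
Order in NO2: 3

3


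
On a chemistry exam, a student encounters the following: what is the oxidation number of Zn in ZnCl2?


Zn is +2
Oxidation number: +2

+2


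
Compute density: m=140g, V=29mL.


ρ = mass/volume
= 140/29
= 4.828 g/mL

4.828 g/mL


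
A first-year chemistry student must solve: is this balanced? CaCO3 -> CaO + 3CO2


Equation: CaCO3 -> CaO + 3CO2
Check atoms: C: 1≠3, Ca: 1=1, O: 3≠7
Not balanced

No, not balanced


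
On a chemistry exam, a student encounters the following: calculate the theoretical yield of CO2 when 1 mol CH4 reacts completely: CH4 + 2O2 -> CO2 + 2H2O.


Mole ratio CO2:CH4 = 1:1
n(CO2) = 1 × 1/1 = 1.000 mol
mass = 1.000 × 44.01 = 44.01 g

44.01 g


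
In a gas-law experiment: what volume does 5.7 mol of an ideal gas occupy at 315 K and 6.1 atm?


PV = nRT  (R = 0.08206 L·atm/(mol·K))
V = nRT/P = 5.7×0.08206×315/6.1
= 24.154 L

24.154 L


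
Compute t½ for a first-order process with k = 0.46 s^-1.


t½ = ln2/k = 0.693147/(0.46 s^-1)
= 1.507 s

1.507 s


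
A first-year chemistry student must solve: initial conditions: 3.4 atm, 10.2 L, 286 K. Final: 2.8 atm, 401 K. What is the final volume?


P1V1/T1 = P2V2/T2
V2 = P1V1T2/(T1P2)
= 3.4×10.2×401/(286×2.8)
= 17.366 L

17.366 L


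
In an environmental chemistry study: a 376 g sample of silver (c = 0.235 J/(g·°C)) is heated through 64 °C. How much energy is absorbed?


q = mcΔT = 376 × 0.235 × 64
= 5655.04 J

5655.04 J


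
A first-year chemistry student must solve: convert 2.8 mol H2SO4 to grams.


M(H2SO4) = 98.09 g/mol
mass = n × M = 2.8 × 98.09 = 274.65 g

274.65 g


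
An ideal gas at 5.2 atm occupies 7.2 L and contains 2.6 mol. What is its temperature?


PV = nRT  (R = 0.08206 L·atm/(mol·K))
T = PV/(nR) = 5.2×7.2/(2.6×0.08206)
= 37.44/0.213356
= 175.48 K

175.48 K


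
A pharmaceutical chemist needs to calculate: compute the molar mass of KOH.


M(KOH) = 1×39.1 + 1×16.0 + 1×1.008
= 39.1 + 16.0 + 1.01
= 56.11 g/mol

56.11 g/mol


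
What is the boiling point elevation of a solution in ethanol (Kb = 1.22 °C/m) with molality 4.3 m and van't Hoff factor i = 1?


ΔTb = Kb × m × i
= 1.22 × 4.3 × 1
= 5.246 °C

5.246 °C


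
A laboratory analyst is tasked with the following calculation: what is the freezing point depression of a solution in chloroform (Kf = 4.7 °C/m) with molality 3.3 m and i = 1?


ΔTf = Kf × m × i
= 4.7 × 3.3 × 1
= 15.51 °C

15.51 °C


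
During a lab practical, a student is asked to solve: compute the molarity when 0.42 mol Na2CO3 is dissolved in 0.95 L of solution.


M = n/V = 0.42/0.95 = 0.442 mol/L

0.442 M


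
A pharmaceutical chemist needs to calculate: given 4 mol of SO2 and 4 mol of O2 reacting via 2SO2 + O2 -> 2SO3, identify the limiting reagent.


Mole ratio available / coefficient:
  SO2: 4/2 = 2.000
  O2: 4/1 = 4.000
Smaller ratio is limiting.

SO2


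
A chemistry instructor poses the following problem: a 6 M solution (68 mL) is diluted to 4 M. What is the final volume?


C1V1 = C2V2
6 × 68 = 4 × V2
V2 = 408/4 = 102.0 mL

102.0 mL


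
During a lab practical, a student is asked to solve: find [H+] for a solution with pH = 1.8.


[H+] = 10^(-pH) = 10^(-1.8)
= 1.58×10^-2 M

1.58×10^-2 M


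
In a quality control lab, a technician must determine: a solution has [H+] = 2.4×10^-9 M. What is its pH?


pH = -log10([H+]) = -log10(2.4×10^-9)
= 9 - log10(2.4)
= 9 - 0.38
= 8.62

8.62


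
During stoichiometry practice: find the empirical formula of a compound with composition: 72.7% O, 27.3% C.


Assume 100 g sample. Moles of each element:
  O: 72.7/16.0 = 4.544 mol
  C: 27.3/12.01 = 2.273 mol
Divide by smallest (2.273):
  O: 4.544/2.273 = 2.0
  C: 2.273/2.273 = 1.0
Empirical formula: CO2

CO2


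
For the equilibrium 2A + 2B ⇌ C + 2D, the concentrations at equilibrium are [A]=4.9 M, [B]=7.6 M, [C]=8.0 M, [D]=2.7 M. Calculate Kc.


Kc = [C][D]^2/([A]^2[B]^2)
= (8.0^1 × 2.7^2)/(4.9^2 × 7.6^2)
= 58.32/1386.8176
= 0.04205

0.04205


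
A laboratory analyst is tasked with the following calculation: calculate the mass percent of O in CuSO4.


M(CuSO4) = 1×63.55 + 1×32.07 + 4×16.0 = 159.62 g/mol
Mass of O = 4 × 16.0 = 64.00 g/mol
% O = 64.00/159.62 × 100 = 40.10%

40.10%


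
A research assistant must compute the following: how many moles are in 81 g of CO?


M(CO) = 28.01 g/mol
n = mass/M = 81/28.01 = 2.8918 mol

2.8918 mol


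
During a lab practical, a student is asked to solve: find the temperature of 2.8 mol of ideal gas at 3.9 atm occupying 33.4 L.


PV = nRT  (R = 0.08206 L·atm/(mol·K))
T = PV/(nR) = 3.9×33.4/(2.8×0.08206)
= 130.26/0.229768
= 566.92 K

566.92 K


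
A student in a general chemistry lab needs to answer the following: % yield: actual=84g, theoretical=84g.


% yield = actual/theoretical × 100
= 84/84 × 100
= 100.0%

100.0%


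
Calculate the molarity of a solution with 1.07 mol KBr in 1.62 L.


M = n/V = 1.07/1.62 = 0.660 mol/L

0.660 M


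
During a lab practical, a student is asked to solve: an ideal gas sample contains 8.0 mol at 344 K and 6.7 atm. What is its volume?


PV = nRT  (R = 0.08206 L·atm/(mol·K))
V = nRT/P = 8.0×0.08206×344/6.7
= 33.706 L

33.706 L


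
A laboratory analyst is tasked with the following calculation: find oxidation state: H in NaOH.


H is +1 with nonmetals
Oxidation number: +1

+1


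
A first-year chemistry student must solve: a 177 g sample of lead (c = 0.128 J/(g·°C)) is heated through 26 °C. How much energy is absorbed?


q = mcΔT = 177 × 0.128 × 26
= 589.06 J

589.06 J


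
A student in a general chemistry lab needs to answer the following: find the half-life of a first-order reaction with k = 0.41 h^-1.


t½ = ln2/k = 0.693147/(0.41 h^-1)
= 1.691 h

1.691 h


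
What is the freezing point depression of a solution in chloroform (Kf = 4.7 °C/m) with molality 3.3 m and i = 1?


ΔTf = Kf × m × i
= 4.7 × 3.3 × 1
= 15.51 °C

15.51 °C


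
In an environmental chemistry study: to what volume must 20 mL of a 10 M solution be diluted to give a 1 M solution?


C1V1 = C2V2
10 × 20 = 1 × V2
V2 = 200/1 = 200.0 mL

200.0 mL


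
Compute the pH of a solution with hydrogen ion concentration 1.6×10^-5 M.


pH = -log10([H+]) = -log10(1.6×10^-5)
= 5 - log10(1.6)
= 5 - 0.2
= 4.8

4.8


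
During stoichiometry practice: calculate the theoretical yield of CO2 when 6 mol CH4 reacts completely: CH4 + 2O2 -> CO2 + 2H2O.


Mole ratio CO2:CH4 = 1:1
n(CO2) = 6 × 1/1 = 6.000 mol
mass = 6.000 × 44.01 = 264.06 g

264.06 g


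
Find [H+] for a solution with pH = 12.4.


[H+] = 10^(-pH) = 10^(-12.4)
= 3.98×10^-13 M

3.98×10^-13 M


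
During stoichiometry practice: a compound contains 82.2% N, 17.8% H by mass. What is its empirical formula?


Assume 100 g sample. Moles of each element:
  N: 82.2/14.01 = 5.867 mol
  H: 17.8/1.008 = 17.659 mol
Divide by smallest (5.867):
  N: 5.867/5.867 = 1.0
  H: 17.659/5.867 = 3.01
Empirical formula: NH3

NH3


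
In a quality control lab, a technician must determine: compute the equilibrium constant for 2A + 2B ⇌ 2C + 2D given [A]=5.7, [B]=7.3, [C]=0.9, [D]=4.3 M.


Kc = [C]^2[D]^2/([A]^2[B]^2)
= (0.9^2 × 4.3^2)/(5.7^2 × 7.3^2)
= 14.9769/1731.3921
= 0.008650

0.008650


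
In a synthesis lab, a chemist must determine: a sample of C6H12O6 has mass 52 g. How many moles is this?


M(C6H12O6) = 180.16 g/mol
n = mass/M = 52/180.16 = 0.2886 mol

0.2886 mol


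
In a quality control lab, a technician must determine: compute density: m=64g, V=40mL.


ρ = mass/volume
= 64/40
= 1.6 g/mL

1.6 g/mL


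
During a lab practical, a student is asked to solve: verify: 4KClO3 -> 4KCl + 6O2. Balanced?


Equation: 4KClO3 -> 4KCl + 6O2
Check atoms: Cl: 4=4, K: 4=4, O: 12=12
Balanced

Yes, balanced


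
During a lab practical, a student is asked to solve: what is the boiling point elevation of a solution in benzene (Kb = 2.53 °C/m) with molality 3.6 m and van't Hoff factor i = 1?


ΔTb = Kb × m × i
= 2.53 × 3.6 × 1
= 9.108 °C

9.108 °C


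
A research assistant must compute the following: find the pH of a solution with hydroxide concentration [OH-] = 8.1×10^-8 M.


pOH = -log10([OH-]) = -log10(8.1×10^-8)
= 8 - log10(8.1) = 7.09
pH = 14 - pOH = 14 - 7.09 = 6.91

6.91


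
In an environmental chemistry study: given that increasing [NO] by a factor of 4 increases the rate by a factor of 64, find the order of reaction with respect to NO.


rate ∝ [NO]^n
4^n = 64 → n = 3
Order in NO: 3

3


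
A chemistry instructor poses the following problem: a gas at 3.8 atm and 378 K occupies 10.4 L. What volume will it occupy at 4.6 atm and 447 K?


P1V1/T1 = P2V2/T2
V2 = P1V1T2/(T1P2)
= 3.8×10.4×447/(378×4.6)
= 10.16 L

10.16 L


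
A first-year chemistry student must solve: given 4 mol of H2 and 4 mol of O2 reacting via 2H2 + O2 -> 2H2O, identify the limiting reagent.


Mole ratio available / coefficient:
  H2: 4/2 = 2.000
  O2: 4/1 = 4.000
Smaller ratio is limiting.

H2


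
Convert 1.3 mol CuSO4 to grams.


M(CuSO4) = 159.62 g/mol
mass = n × M = 1.3 × 159.62 = 207.51 g

207.51 g


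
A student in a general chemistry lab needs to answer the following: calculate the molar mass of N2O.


M(N2O) = 2×14.01 + 1×16.0
= 28.02 + 16.0
= 44.02 g/mol

44.02 g/mol


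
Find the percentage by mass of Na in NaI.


M(NaI) = 1×22.99 + 1×126.9 = 149.89 g/mol
Mass of Na = 1 × 22.99 = 22.99 g/mol
% Na = 22.99/149.89 × 100 = 15.34%

15.34%


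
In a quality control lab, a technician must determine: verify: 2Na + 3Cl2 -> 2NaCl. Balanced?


Equation: 2Na + 3Cl2 -> 2NaCl
Check atoms: Cl: 6≠2, Na: 2=2
Not balanced

No, not balanced


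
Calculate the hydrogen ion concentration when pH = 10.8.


[H+] = 10^(-pH) = 10^(-10.8)
= 1.58×10^-11 M

1.58×10^-11 M


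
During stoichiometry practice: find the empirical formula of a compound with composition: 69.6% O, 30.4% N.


Assume 100 g sample. Moles of each element:
  O: 69.6/16.0 = 4.35 mol
  N: 30.4/14.01 = 2.17 mol
Divide by smallest (2.17):
  O: 4.35/2.17 = 2.0
  N: 2.17/2.17 = 1.0
Empirical formula: NO2

NO2


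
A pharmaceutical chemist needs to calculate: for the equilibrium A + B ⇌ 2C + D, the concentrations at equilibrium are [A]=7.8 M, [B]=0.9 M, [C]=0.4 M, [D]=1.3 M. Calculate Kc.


Kc = [C]^2[D]/([A][B])
= (0.4^2 × 1.3^1)/(7.8^1 × 0.9^1)
= 0.208/7.02
= 0.02963

0.02963


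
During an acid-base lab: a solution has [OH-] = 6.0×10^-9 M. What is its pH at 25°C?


pOH = -log10([OH-]) = -log10(6.0×10^-9)
= 9 - log10(6.0) = 8.22
pH = 14 - pOH = 14 - 8.22 = 5.78

5.78


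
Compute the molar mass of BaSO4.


M(BaSO4) = 1×137.33 + 1×32.07 + 4×16.0
= 137.33 + 32.07 + 64.0
= 233.4 g/mol

233.4 g/mol


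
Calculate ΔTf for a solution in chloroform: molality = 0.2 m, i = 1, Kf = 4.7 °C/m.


ΔTf = Kf × m × i
= 4.7 × 0.2 × 1
= 0.94 °C

0.94 °C


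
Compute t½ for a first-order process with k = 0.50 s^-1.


t½ = ln2/k = 0.693147/(0.50 s^-1)
= 1.386 s

1.386 s


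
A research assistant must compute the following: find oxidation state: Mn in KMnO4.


(+1) + x + 4(-2) = 0, so x = +7
Oxidation number: +7

+7


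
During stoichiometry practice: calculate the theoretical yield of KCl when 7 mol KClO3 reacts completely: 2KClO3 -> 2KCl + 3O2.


Mole ratio KCl:KClO3 = 2:2
n(KCl) = 7 × 2/2 = 7.000 mol
mass = 7.000 × 74.55 = 521.85 g

521.85 g


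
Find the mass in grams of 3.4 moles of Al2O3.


M(Al2O3) = 101.96 g/mol
mass = n × M = 3.4 × 101.96 = 346.66 g

346.66 g


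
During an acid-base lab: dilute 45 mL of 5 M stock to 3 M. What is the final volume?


C1V1 = C2V2
5 × 45 = 3 × V2
V2 = 225/3 = 75.0 mL

75.0 mL


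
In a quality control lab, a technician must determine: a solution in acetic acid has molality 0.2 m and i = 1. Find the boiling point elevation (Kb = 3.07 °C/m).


ΔTb = Kb × m × i
= 3.07 × 0.2 × 1
= 0.614 °C

0.614 °C


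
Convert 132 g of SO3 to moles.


M(SO3) = 80.07 g/mol
n = mass/M = 132/80.07 = 1.6486 mol

1.6486 mol


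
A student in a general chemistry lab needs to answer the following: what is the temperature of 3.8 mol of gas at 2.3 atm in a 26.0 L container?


PV = nRT  (R = 0.08206 L·atm/(mol·K))
T = PV/(nR) = 2.3×26.0/(3.8×0.08206)
= 59.80/0.311828
= 191.77 K

191.77 K


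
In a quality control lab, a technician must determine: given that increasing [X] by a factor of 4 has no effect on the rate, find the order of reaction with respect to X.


rate ∝ [X]^n
rate ∝ [X]^0
Order in X: 0

0


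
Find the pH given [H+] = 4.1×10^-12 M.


pH = -log10([H+]) = -log10(4.1×10^-12)
= 12 - log10(4.1)
= 12 - 0.61
= 11.39

11.39


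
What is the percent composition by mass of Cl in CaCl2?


M(CaCl2) = 1×40.08 + 2×35.45 = 110.98 g/mol
Mass of Cl = 2 × 35.45 = 70.90 g/mol
% Cl = 70.90/110.98 × 100 = 63.89%

63.89%


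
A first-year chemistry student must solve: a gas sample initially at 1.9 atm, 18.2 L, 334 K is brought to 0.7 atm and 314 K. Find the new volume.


P1V1/T1 = P2V2/T2
V2 = P1V1T2/(T1P2)
= 1.9×18.2×314/(334×0.7)
= 46.442 L

46.442 L


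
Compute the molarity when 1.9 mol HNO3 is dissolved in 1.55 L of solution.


M = n/V = 1.9/1.55 = 1.226 mol/L

1.226 M


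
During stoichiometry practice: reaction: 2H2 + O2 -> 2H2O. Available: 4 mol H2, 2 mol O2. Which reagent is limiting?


Mole ratio available / coefficient:
  H2: 4/2 = 2.000
  O2: 2/1 = 2.000
Smaller ratio is limiting.

neither (stoichiometric); H2 and O2 are fully consumed


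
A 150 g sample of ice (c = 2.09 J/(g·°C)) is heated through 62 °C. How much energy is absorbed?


q = mcΔT = 150 × 2.09 × 62
= 19437.00 J

19437.00 J


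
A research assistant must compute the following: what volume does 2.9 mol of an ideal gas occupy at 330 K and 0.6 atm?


PV = nRT  (R = 0.08206 L·atm/(mol·K))
V = nRT/P = 2.9×0.08206×330/0.6
= 130.886 L

130.886 L


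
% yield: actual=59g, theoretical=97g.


% yield = actual/theoretical × 100
= 59/97 × 100
= 60.82%

60.82%


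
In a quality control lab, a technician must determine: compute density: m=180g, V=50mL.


ρ = mass/volume
= 180/50
= 3.6 g/mL

3.6 g/mL


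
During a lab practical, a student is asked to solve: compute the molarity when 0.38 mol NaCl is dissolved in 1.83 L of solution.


M = n/V = 0.38/1.83 = 0.208 mol/L

0.208 M


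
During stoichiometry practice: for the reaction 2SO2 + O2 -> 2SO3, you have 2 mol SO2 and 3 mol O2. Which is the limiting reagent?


Mole ratio available / coefficient:
  SO2: 2/2 = 1.000
  O2: 3/1 = 3.000
Smaller ratio is limiting.

SO2


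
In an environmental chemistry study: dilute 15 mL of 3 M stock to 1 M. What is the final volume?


C1V1 = C2V2
3 × 15 = 1 × V2
V2 = 45/1 = 45.0 mL

45.0 mL


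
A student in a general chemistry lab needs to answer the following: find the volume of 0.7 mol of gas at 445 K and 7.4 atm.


PV = nRT  (R = 0.08206 L·atm/(mol·K))
V = nRT/P = 0.7×0.08206×445/7.4
= 3.454 L

3.454 L


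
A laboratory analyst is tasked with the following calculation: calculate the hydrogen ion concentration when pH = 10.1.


[H+] = 10^(-pH) = 10^(-10.1)
= 7.94×10^-11 M

7.94×10^-11 M


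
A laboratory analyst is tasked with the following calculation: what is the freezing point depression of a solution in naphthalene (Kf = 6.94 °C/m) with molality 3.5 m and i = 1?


ΔTf = Kf × m × i
= 6.94 × 3.5 × 1
= 24.29 °C

24.29 °C


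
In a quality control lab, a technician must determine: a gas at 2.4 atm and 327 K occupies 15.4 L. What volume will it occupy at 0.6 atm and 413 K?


P1V1/T1 = P2V2/T2
V2 = P1V1T2/(T1P2)
= 2.4×15.4×413/(327×0.6)
= 77.801 L

77.801 L


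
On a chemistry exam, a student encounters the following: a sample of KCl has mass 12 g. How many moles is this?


M(KCl) = 74.55 g/mol
n = mass/M = 12/74.55 = 0.161 mol

0.161 mol


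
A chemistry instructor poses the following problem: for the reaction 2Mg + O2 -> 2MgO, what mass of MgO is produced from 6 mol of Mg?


Mole ratio MgO:Mg = 2:2
n(MgO) = 6 × 2/2 = 6.000 mol
mass = 6.000 × 40.31 = 241.86 g

241.86 g


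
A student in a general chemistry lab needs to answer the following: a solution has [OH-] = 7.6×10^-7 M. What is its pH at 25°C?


pOH = -log10([OH-]) = -log10(7.6×10^-7)
= 7 - log10(7.6) = 6.12
pH = 14 - pOH = 14 - 6.12 = 7.88

7.88


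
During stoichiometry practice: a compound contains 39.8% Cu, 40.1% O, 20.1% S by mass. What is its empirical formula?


Assume 100 g sample. Moles of each element:
  Cu: 39.8/63.55 = 0.626 mol
  O: 40.1/16.0 = 2.506 mol
  S: 20.1/32.07 = 0.627 mol
Divide by smallest (0.626):
  Cu: 0.626/0.626 = 1.0
  O: 2.506/0.626 = 4.0
  S: 0.627/0.626 = 1.0
Empirical formula: CuSO4

CuSO4


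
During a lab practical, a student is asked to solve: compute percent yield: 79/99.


% yield = actual/theoretical × 100
= 79/99 × 100
= 79.8%

79.8%


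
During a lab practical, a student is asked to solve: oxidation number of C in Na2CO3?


2(+1) + x + 3(-2) = 0, so x = +4
Oxidation number: +4

+4


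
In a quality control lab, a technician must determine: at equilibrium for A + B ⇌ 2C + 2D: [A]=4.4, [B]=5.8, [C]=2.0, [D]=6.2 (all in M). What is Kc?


Kc = [C]^2[D]^2/([A][B])
= (2.0^2 × 6.2^2)/(4.4^1 × 5.8^1)
= 153.76/25.52
= 6.025

6.025


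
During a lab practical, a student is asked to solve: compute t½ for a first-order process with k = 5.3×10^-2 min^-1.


t½ = ln2/k = 0.693147/(5.3×10^-2 min^-1)
= 13.08 min

13.08 min


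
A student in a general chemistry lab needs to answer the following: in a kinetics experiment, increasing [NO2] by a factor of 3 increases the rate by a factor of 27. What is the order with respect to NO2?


rate ∝ [NO2]^n
3^n = 27 → n = 3
Order in NO2: 3

3


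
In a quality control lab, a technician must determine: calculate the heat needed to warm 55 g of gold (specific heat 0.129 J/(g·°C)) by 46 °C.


q = mcΔT = 55 × 0.129 × 46
= 326.37 J

326.37 J


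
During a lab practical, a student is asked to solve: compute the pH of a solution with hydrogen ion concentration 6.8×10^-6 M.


pH = -log10([H+]) = -log10(6.8×10^-6)
= 6 - log10(6.8)
= 6 - 0.83
= 5.17

5.17


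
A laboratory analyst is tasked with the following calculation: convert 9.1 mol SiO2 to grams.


M(SiO2) = 60.09 g/mol
mass = n × M = 9.1 × 60.09 = 546.82 g

546.82 g


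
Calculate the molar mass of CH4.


M(CH4) = 1×12.01 + 4×1.008
= 12.01 + 4.03
= 16.04 g/mol

16.04 g/mol


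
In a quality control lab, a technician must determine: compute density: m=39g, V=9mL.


ρ = mass/volume
= 39/9
= 4.333 g/mL

4.333 g/mL


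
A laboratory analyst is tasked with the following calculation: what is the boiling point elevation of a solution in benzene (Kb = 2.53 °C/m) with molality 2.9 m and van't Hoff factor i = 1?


ΔTb = Kb × m × i
= 2.53 × 2.9 × 1
= 7.337 °C

7.337 °C


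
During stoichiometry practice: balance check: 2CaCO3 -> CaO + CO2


Equation: 2CaCO3 -> CaO + CO2
Check atoms: C: 2≠1, Ca: 2≠1, O: 6≠3
Not balanced

No, not balanced


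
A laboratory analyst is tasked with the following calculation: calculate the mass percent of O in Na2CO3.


M(Na2CO3) = 2×22.99 + 1×12.01 + 3×16.0 = 105.99 g/mol
Mass of O = 3 × 16.0 = 48.00 g/mol
% O = 48.00/105.99 × 100 = 45.29%

45.29%


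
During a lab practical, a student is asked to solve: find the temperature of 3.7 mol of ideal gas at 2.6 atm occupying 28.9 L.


PV = nRT  (R = 0.08206 L·atm/(mol·K))
T = PV/(nR) = 2.6×28.9/(3.7×0.08206)
= 75.14/0.303622
= 247.48 K

247.48 K


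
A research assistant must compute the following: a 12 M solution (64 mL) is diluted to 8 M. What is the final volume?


C1V1 = C2V2
12 × 64 = 8 × V2
V2 = 768/8 = 96.0 mL

96.0 mL


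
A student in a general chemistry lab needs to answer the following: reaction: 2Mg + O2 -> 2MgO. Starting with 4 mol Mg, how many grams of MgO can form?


Mole ratio MgO:Mg = 2:2
n(MgO) = 4 × 2/2 = 4.000 mol
mass = 4.000 × 40.31 = 161.24 g

161.24 g


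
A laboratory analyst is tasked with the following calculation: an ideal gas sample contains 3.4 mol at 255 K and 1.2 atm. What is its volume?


PV = nRT  (R = 0.08206 L·atm/(mol·K))
V = nRT/P = 3.4×0.08206×255/1.2
= 59.288 L

59.288 L


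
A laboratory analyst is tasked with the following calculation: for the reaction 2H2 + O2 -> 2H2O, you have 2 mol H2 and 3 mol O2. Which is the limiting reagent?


Mole ratio available / coefficient:
  H2: 2/2 = 1.000
  O2: 3/1 = 3.000
Smaller ratio is limiting.

H2


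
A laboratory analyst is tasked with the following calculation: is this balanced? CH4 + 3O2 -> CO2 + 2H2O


Equation: CH4 + 3O2 -> CO2 + 2H2O
Check atoms: C: 1=1, H: 4=4, O: 6≠4
Not balanced

No, not balanced


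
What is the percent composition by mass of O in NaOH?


M(NaOH) = 1×22.99 + 1×16.0 + 1×1.008 = 39.998 g/mol
Mass of O = 1 × 16.0 = 16.00 g/mol
% O = 16.00/39.998 × 100 = 40.00%

40.00%


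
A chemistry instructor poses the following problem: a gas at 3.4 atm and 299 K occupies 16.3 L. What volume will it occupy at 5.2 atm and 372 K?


P1V1/T1 = P2V2/T2
V2 = P1V1T2/(T1P2)
= 3.4×16.3×372/(299×5.2)
= 13.26 L

13.26 L


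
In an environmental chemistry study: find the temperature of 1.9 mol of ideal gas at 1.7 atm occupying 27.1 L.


PV = nRT  (R = 0.08206 L·atm/(mol·K))
T = PV/(nR) = 1.7×27.1/(1.9×0.08206)
= 46.07/0.155914
= 295.48 K

295.48 K


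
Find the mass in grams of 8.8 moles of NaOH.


M(NaOH) = 40.0 g/mol
mass = n × M = 8.8 × 40.0 = 352.00 g

352.00 g


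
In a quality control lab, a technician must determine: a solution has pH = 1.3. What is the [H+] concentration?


[H+] = 10^(-pH) = 10^(-1.3)
= 5.01×10^-2 M

5.01×10^-2 M


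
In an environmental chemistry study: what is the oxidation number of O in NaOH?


O is usually -2
Oxidation number: -2

-2


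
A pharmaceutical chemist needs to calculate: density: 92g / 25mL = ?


ρ = mass/volume
= 92/25
= 3.68 g/mL

3.68 g/mL


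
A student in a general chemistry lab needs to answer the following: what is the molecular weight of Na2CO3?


M(Na2CO3) = 2×22.99 + 1×12.01 + 3×16.0
= 45.98 + 12.01 + 48.0
= 105.99 g/mol

105.99 g/mol


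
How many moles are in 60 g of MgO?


M(MgO) = 40.31 g/mol
n = mass/M = 60/40.31 = 1.4885 mol

1.4885 mol


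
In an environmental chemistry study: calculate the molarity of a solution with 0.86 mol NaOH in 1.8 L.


M = n/V = 0.86/1.8 = 0.478 mol/L

0.478 M


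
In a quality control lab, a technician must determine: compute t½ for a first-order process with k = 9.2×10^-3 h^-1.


t½ = ln2/k = 0.693147/(9.2×10^-3 h^-1)
= 75.34 h

75.34 h


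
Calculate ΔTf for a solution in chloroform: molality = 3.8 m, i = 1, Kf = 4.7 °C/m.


ΔTf = Kf × m × i
= 4.7 × 3.8 × 1
= 17.86 °C

17.86 °C


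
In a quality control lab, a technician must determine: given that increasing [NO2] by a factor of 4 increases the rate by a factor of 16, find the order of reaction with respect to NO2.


rate ∝ [NO2]^n
4^n = 16 → n = 2
Order in NO2: 2

2


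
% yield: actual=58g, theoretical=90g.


% yield = actual/theoretical × 100
= 58/90 × 100
= 64.44%

64.44%


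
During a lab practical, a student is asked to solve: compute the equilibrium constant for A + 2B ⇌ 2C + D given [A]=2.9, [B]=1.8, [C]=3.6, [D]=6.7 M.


Kc = [C]^2[D]/([A][B]^2)
= (3.6^2 × 6.7^1)/(2.9^1 × 1.8^2)
= 86.832/9.396
= 9.241

9.241


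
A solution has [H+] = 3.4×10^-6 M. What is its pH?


pH = -log10([H+]) = -log10(3.4×10^-6)
= 6 - log10(3.4)
= 6 - 0.53
= 5.47

5.47


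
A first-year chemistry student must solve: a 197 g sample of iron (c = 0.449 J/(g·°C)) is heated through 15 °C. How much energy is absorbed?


q = mcΔT = 197 × 0.449 × 15
= 1326.80 J

1326.80 J


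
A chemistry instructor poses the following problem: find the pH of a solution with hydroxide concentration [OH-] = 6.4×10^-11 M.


pOH = -log10([OH-]) = -log10(6.4×10^-11)
= 11 - log10(6.4) = 10.19
pH = 14 - pOH = 14 - 10.19 = 3.81

3.81


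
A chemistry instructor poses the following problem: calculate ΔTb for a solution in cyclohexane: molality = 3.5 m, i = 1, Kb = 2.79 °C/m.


ΔTb = Kb × m × i
= 2.79 × 3.5 × 1
= 9.765 °C

9.765 °C


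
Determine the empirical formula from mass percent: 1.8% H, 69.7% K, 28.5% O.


Assume 100 g sample. Moles of each element:
  H: 1.8/1.008 = 1.786 mol
  K: 69.7/39.1 = 1.783 mol
  O: 28.5/16.0 = 1.781 mol
Divide by smallest (1.781):
  H: 1.786/1.781 = 1.0
  K: 1.783/1.781 = 1.0
  O: 1.781/1.781 = 1.0
Empirical formula: KOH

KOH


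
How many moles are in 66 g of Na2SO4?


M(Na2SO4) = 142.05 g/mol
n = mass/M = 66/142.05 = 0.4646 mol

0.4646 mol


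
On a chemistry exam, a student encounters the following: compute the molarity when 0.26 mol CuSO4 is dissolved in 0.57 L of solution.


M = n/V = 0.26/0.57 = 0.456 mol/L

0.456 M


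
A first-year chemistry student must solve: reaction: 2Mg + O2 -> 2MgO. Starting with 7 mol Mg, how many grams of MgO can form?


Mole ratio MgO:Mg = 2:2
n(MgO) = 7 × 2/2 = 7.000 mol
mass = 7.000 × 40.31 = 282.17 g

282.17 g


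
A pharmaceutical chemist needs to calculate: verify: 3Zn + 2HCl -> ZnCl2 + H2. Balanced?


Equation: 3Zn + 2HCl -> ZnCl2 + H2
Check atoms: Cl: 2=2, H: 2=2, Zn: 3≠1
Not balanced

No, not balanced


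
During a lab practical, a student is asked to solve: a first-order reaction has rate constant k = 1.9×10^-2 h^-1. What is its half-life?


t½ = ln2/k = 0.693147/(1.9×10^-2 h^-1)
= 36.48 h

36.48 h


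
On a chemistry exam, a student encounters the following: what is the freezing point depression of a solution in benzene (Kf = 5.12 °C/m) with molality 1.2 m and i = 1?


ΔTf = Kf × m × i
= 5.12 × 1.2 × 1
= 6.144 °C

6.144 °C


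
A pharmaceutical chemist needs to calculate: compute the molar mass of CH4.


M(CH4) = 1×12.01 + 4×1.008
= 12.01 + 4.03
= 16.04 g/mol

16.04 g/mol


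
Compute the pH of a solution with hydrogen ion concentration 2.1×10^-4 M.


pH = -log10([H+]) = -log10(2.1×10^-4)
= 4 - log10(2.1)
= 4 - 0.32
= 3.68

3.68


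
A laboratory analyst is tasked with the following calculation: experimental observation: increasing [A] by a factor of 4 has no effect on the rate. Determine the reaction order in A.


rate ∝ [A]^n
rate ∝ [A]^0
Order in A: 0

0


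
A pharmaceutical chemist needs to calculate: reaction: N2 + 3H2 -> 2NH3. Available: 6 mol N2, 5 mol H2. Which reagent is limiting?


Mole ratio available / coefficient:
  N2: 6/1 = 6.000
  H2: 5/3 = 1.667
Smaller ratio is limiting.

H2


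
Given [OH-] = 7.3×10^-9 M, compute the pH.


pOH = -log10([OH-]) = -log10(7.3×10^-9)
= 9 - log10(7.3) = 8.14
pH = 14 - pOH = 14 - 8.14 = 5.86

5.86


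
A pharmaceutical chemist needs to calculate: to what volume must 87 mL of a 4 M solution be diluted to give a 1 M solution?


C1V1 = C2V2
4 × 87 = 1 × V2
V2 = 348/1 = 348.0 mL

348.0 mL


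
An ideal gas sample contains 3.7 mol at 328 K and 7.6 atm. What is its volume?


PV = nRT  (R = 0.08206 L·atm/(mol·K))
V = nRT/P = 3.7×0.08206×328/7.6
= 13.104 L

13.104 L


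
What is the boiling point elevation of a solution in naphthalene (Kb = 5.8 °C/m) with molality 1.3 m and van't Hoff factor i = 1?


ΔTb = Kb × m × i
= 5.8 × 1.3 × 1
= 7.54 °C

7.54 °C


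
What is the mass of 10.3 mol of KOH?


M(KOH) = 56.11 g/mol
mass = n × M = 10.3 × 56.11 = 577.93 g

577.93 g


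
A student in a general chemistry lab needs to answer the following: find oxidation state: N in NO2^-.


x + 2(-2) = -1, so x = +3
Oxidation number: +3

+3


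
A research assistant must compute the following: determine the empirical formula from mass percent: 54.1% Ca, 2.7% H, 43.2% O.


Assume 100 g sample. Moles of each element:
  Ca: 54.1/40.08 = 1.35 mol
  H: 2.7/1.008 = 2.679 mol
  O: 43.2/16.0 = 2.7 mol
Divide by smallest (1.35):
  Ca: 1.35/1.35 = 1.0
  H: 2.679/1.35 = 1.98
  O: 2.7/1.35 = 2.0
Empirical formula: CaO2H2

CaO2H2


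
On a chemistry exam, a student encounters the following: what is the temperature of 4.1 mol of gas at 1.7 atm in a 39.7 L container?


PV = nRT  (R = 0.08206 L·atm/(mol·K))
T = PV/(nR) = 1.7×39.7/(4.1×0.08206)
= 67.49/0.336446
= 200.60 K

200.60 K


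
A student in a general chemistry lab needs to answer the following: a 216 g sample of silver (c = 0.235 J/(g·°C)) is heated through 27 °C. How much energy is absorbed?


q = mcΔT = 216 × 0.235 × 27
= 1370.52 J

1370.52 J


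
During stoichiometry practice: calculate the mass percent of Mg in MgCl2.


M(MgCl2) = 1×24.31 + 2×35.45 = 95.21 g/mol
Mass of Mg = 1 × 24.31 = 24.31 g/mol
% Mg = 24.31/95.21 × 100 = 25.53%

25.53%


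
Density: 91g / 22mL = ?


ρ = mass/volume
= 91/22
= 4.136 g/mL

4.136 g/mL


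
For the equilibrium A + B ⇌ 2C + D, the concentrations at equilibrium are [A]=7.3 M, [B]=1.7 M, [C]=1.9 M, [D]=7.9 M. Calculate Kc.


Kc = [C]^2[D]/([A][B])
= (1.9^2 × 7.9^1)/(7.3^1 × 1.7^1)
= 28.519/12.41
= 2.298

2.298


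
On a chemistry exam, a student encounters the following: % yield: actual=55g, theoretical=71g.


% yield = actual/theoretical × 100
= 55/71 × 100
= 77.46%

77.46%


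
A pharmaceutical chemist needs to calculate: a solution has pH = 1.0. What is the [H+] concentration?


[H+] = 10^(-pH) = 10^(-1.0)
= 1.0×10^-1 M

1.0×10^-1 M


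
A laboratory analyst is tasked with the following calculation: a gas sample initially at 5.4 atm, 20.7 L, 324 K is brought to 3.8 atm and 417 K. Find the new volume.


P1V1/T1 = P2V2/T2
V2 = P1V1T2/(T1P2)
= 5.4×20.7×417/(324×3.8)
= 37.859 L

37.859 L


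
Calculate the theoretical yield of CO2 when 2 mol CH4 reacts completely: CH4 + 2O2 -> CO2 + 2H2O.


Mole ratio CO2:CH4 = 1:1
n(CO2) = 2 × 1/1 = 2.000 mol
mass = 2.000 × 44.01 = 88.02 g

88.02 g


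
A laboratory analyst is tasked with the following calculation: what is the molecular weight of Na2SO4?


M(Na2SO4) = 2×22.99 + 1×32.07 + 4×16.0
= 45.98 + 32.07 + 64.0
= 142.05 g/mol

142.05 g/mol


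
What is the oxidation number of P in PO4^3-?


x + 4(-2) = -3, so x = +5
Oxidation number: +5

+5
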